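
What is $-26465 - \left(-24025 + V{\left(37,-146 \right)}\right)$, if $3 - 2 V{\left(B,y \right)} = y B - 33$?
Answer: $-5159$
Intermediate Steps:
$V{\left(B,y \right)} = 18 - \frac{B y}{2}$ ($V{\left(B,y \right)} = \frac{3}{2} - \frac{y B - 33}{2} = \frac{3}{2} - \frac{B y - 33}{2} = \frac{3}{2} - \frac{-33 + B y}{2} = \frac{3}{2} - \left(- \frac{33}{2} + \frac{B y}{2}\right) = 18 - \frac{B y}{2}$)
$-26465 - \left(-24025 + V{\left(37,-146 \right)}\right) = -26465 + \left(24025 - \left(18 - \frac{37}{2} \left(-146\right)\right)\right) = -26465 + \left(24025 - \left(18 + 2701\right)\right) = -26465 + \left(24025 - 2719\right) = -26465 + 21306 = -5159$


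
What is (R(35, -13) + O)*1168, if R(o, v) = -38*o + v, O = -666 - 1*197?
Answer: -2576608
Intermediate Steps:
O = -863 (O = -666 - 197 = -863)
R(o, v) = v - 38*o
(R(35, -13) + O)*1168 = ((-13 - 38*35) - 863)*1168 = ((-13 - 1330) - 863)*1168 = (-1343 - 863)*1168 = -2206*1168 = -2576608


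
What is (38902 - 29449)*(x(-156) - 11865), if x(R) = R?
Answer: -113634513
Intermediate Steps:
(38902 - 29449)*(x(-156) - 11865) = (38902 - 29449)*(-156 - 11865) = 9453*(-12021) = -113634513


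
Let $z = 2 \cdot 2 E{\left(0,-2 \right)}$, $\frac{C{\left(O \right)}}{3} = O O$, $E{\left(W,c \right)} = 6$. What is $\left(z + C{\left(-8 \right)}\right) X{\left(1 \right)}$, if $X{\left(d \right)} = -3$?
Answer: $-648$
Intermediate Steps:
$C{\left(O \right)} = 3 O^{2}$ ($C{\left(O \right)} = 3 O O = 3 O^{2}$)
$z = 24$ ($z = 2 \cdot 2 \cdot 6 = 4 \cdot 6 = 24$)
$\left(z + C{\left(-8 \right)}\right) X{\left(1 \right)} = \left(24 + 3 \left(-8\right)^{2}\right) \left(-3\right) = \left(24 + 3 \cdot 64\right) \left(-3\right) = \left(24 + 192\right) \left(-3\right) = 216 \left(-3\right) = -648$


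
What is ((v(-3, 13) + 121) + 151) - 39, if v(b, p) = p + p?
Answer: 259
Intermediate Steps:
v(b, p) = 2*p
((v(-3, 13) + 121) + 151) - 39 = ((2*13 + 121) + 151) - 39 = ((26 + 121) + 151) - 39 = (147 + 151) - 39 = 298 - 39 = 259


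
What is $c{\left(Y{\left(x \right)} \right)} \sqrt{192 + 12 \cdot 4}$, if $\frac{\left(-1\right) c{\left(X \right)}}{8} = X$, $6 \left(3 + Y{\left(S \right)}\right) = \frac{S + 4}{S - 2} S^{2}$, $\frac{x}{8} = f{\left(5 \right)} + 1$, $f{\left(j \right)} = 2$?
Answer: $- \frac{41952 \sqrt{15}}{11} \approx -14771.0$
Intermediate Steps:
$x = 24$ ($x = 8 \left(2 + 1\right) = 8 \cdot 3 = 24$)
$Y{\left(S \right)} = -3 + \frac{S^{2} \left(4 + S\right)}{6 \left(-2 + S\right)}$ ($Y{\left(S \right)} = -3 + \frac{\frac{S + 4}{S - 2} S^{2}}{6} = -3 + \frac{\frac{4 + S}{-2 + S} S^{2}}{6} = -3 + \frac{S^{2} \frac{1}{-2 + S} \left(4 + S\right)}{6} = -3 + \frac{S^{2} \left(4 + S\right)}{6 \left(-2 + S\right)}$)
$c{\left(X \right)} = - 8 X$
$c{\left(Y{\left(x \right)} \right)} \sqrt{192 + 12 \cdot 4} = - 8 \frac{36 + 24^{3} - 432 + 4 \cdot 24^{2}}{6 \left(-2 + 24\right)} \sqrt{192 + 12 \cdot 4} = - 8 \frac{36 + 13824 - 432 + 4 \cdot 576}{6 \cdot 22} \sqrt{192 + 48} = - 8 \cdot \frac{1}{6} \cdot \frac{1}{22} \left(36 + 13824 - 432 + 2304\right) \sqrt{240} = - 8 \cdot \frac{1}{6} \cdot \frac{1}{22} \cdot 15732 \cdot 4 \sqrt{15} = \left(-8\right) \frac{1311}{11} \cdot 4 \sqrt{15} = - \frac{10488 \cdot 4 \sqrt{15}}{11} = - \frac{41952 \sqrt{15}}{11}$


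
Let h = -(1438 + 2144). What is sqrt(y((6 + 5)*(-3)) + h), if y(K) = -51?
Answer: I*sqrt(3633) ≈ 60.274*I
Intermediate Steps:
h = -3582 (h = -1*3582 = -3582)
sqrt(y((6 + 5)*(-3)) + h) = sqrt(-51 - 3582) = sqrt(-3633) = I*sqrt(3633)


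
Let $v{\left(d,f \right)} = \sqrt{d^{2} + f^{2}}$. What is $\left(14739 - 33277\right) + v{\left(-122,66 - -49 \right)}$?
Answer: $-18538 + \sqrt{28109} \approx -18370.0$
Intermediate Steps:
$\left(14739 - 33277\right) + v{\left(-122,66 - -49 \right)} = \left(14739 - 33277\right) + \sqrt{\left(-122\right)^{2} + \left(66 - -49\right)^{2}} = -18538 + \sqrt{14884 + \left(66 + 49\right)^{2}} = -18538 + \sqrt{14884 + 115^{2}} = -18538 + \sqrt{14884 + 13225} = -18538 + \sqrt{28109}$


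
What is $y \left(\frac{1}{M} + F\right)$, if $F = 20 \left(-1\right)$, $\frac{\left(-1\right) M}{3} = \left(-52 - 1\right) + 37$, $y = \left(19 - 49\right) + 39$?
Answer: $- \frac{2877}{16} \approx -179.81$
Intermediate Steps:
$y = 9$ ($y = -30 + 39 = 9$)
$M = 48$ ($M = - 3 \left(\left(-52 - 1\right) + 37\right) = - 3 \left(-53 + 37\right) = \left(-3\right) \left(-16\right) = 48$)
$F = -20$
$y \left(\frac{1}{M} + F\right) = 9 \left(\frac{1}{48} - 20\right) = 9 \left(- \frac{959}{48}\right) = - \frac{2877}{16}$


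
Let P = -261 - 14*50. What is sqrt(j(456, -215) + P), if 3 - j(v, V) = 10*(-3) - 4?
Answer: 2*I*sqrt(231) ≈ 30.397*I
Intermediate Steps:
j(v, V) = 37 (j(v, V) = 3 - (10*(-3) - 4) = 3 - (-30 - 4) = 3 - 1*(-34) = 3 + 34 = 37)
P = -961 (P = -261 - 700 = -961)
sqrt(j(456, -215) + P) = sqrt(37 - 961) = sqrt(-924) = 2*I*sqrt(231)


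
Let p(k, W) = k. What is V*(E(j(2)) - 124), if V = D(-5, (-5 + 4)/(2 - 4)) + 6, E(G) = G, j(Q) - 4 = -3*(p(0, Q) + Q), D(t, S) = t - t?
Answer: -756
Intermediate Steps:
D(t, S) = 0
j(Q) = 4 - 3*Q (j(Q) = 4 - 3*(0 + Q) = 4 - 3*Q)
V = 6 (V = 0 + 6 = 6)
V*(E(j(2)) - 124) = 6*((4 - 3*2) - 124) = 6*((4 - 6) - 124) = 6*(-2 - 124) = 6*(-126) = -756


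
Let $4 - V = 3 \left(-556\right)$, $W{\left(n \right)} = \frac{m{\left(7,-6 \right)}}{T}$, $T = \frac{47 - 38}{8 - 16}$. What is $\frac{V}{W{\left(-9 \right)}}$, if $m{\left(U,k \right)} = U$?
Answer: $- \frac{1881}{7} \approx -268.71$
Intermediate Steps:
$T = - \frac{9}{8}$ ($T = \frac{9}{-8} = 9 \left(- \frac{1}{8}\right) = - \frac{9}{8} \approx -1.125$)
$W{\left(n \right)} = - \frac{56}{9}$ ($W{\left(n \right)} = \frac{7}{- \frac{9}{8}} = 7 \left(- \frac{8}{9}\right) = - \frac{56}{9}$)
$V = 1672$ ($V = 4 - 3 \left(-556\right) = 4 - -1668 = 4 + 1668 = 1672$)
$\frac{V}{W{\left(-9 \right)}} = \frac{1672}{- \frac{56}{9}} = 1672 \left(- \frac{9}{56}\right) = - \frac{1881}{7}$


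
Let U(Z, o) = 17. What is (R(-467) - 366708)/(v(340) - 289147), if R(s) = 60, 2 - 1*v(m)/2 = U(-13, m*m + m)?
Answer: 366648/289177 ≈ 1.2679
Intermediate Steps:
v(m) = -30 (v(m) = 4 - 2*17 = 4 - 34 = -30)
(R(-467) - 366708)/(v(340) - 289147) = (60 - 366708)/(-30 - 289147) = -366648/(-289177) = -366648*(-1/289177) = 366648/289177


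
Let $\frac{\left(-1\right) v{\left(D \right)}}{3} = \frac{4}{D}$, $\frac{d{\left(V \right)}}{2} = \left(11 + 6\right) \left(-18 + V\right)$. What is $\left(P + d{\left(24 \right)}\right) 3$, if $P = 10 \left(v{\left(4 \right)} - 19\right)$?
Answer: $-48$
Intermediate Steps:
$d{\left(V \right)} = -612 + 34 V$ ($d{\left(V \right)} = 2 \left(11 + 6\right) \left(-18 + V\right) = 2 \cdot 17 \left(-18 + V\right) = 2 \left(-306 + 17 V\right) = -612 + 34 V$)
$v{\left(D \right)} = - \frac{12}{D}$ ($v{\left(D \right)} = - 3 \frac{4}{D} = - \frac{12}{D}$)
$P = -220$ ($P = 10 \left(- \frac{12}{4} - 19\right) = 10 \left(\left(-12\right) \frac{1}{4} - 19\right) = 10 \left(-3 - 19\right) = 10 \left(-22\right) = -220$)
$\left(P + d{\left(24 \right)}\right) 3 = \left(-220 + \left(-612 + 34 \cdot 24\right)\right) 3 = \left(-220 + \left(-612 + 816\right)\right) 3 = \left(-220 + 204\right) 3 = \left(-16\right) 3 = -48$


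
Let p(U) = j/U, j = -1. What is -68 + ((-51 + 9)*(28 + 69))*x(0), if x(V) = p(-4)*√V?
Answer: -68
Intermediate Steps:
p(U) = -1/U
x(V) = √V/4 (x(V) = (-1/(-4))*√V = (-1*(-¼))*√V = √V/4)
-68 + ((-51 + 9)*(28 + 69))*x(0) = -68 + ((-51 + 9)*(28 + 69))*(√0/4) = -68 + (-42*97)*((¼)*0) = -68 - 4074*0 = -68 + 0 = -68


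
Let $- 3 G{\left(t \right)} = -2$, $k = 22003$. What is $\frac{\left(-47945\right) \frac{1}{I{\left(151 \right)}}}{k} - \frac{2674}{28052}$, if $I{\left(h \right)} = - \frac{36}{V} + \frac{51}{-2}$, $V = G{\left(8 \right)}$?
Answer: $- \frac{3332510609}{49069638402} \approx -0.067914$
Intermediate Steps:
$G{\left(t \right)} = \frac{2}{3}$ ($G{\left(t \right)} = \left(- \frac{1}{3}\right) \left(-2\right) = \frac{2}{3}$)
$V = \frac{2}{3} \approx 0.66667$
$I{\left(h \right)} = - \frac{159}{2}$ ($I{\left(h \right)} = - \frac{36}{\frac{2}{3}} + \frac{51}{-2} = \left(-36\right) \frac{3}{2} + 51 \left(- \frac{1}{2}\right) = -54 - \frac{51}{2} = - \frac{159}{2}$)
$\frac{\left(-47945\right) \frac{1}{I{\left(151 \right)}}}{k} - \frac{2674}{28052} = \frac{\left(-47945\right) \frac{1}{- \frac{159}{2}}}{22003} - \frac{2674}{28052} = \left(-47945\right) \left(- \frac{2}{159}\right) \frac{1}{22003} - \frac{1337}{14026} = \frac{95890}{159} \cdot \frac{1}{22003} - \frac{1337}{14026} = \frac{95890}{3498477} - \frac{1337}{14026} = - \frac{3332510609}{49069638402}$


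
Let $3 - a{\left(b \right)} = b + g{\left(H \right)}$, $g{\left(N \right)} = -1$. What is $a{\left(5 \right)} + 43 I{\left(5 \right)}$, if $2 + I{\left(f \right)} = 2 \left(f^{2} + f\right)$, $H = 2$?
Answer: $2493$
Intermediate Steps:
$I{\left(f \right)} = -2 + 2 f + 2 f^{2}$ ($I{\left(f \right)} = -2 + 2 \left(f^{2} + f\right) = -2 + 2 \left(f + f^{2}\right) = -2 + \left(2 f + 2 f^{2}\right) = -2 + 2 f + 2 f^{2}$)
$a{\left(b \right)} = 4 - b$ ($a{\left(b \right)} = 3 - \left(b - 1\right) = 3 - \left(-1 + b\right) = 4 - b$)
$a{\left(5 \right)} + 43 I{\left(5 \right)} = \left(4 - 5\right) + 43 \left(-2 + 2 \cdot 5 + 2 \cdot 5^{2}\right) = \left(4 - 5\right) + 43 \left(-2 + 10 + 2 \cdot 25\right) = -1 + 43 \left(-2 + 10 + 50\right) = -1 + 43 \cdot 58 = -1 + 2494 = 2493$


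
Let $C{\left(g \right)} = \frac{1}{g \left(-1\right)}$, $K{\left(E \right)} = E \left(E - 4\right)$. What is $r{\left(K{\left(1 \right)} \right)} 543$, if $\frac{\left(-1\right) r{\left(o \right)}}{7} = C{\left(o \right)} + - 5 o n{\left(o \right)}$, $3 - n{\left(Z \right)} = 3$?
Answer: $-1267$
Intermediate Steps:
$K{\left(E \right)} = E \left(-4 + E\right)$
$n{\left(Z \right)} = 0$ ($n{\left(Z \right)} = 3 - 3 = 0$)
$C{\left(g \right)} = - \frac{1}{g}$ ($C{\left(g \right)} = \frac{1}{\left(-1\right) g} = - \frac{1}{g}$)
$r{\left(o \right)} = \frac{7}{o}$ ($r{\left(o \right)} = - 7 \left(- \frac{1}{o} + - 5 o 0\right) = - 7 \left(- \frac{1}{o} + 0\right) = - 7 \left(- \frac{1}{o}\right) = \frac{7}{o}$)
$r{\left(K{\left(1 \right)} \right)} 543 = \frac{7}{1 \left(-4 + 1\right)} 543 = \frac{7}{1 \left(-3\right)} 543 = \frac{7}{-3} \cdot 543 = 7 \left(- \frac{1}{3}\right) 543 = \left(- \frac{7}{3}\right) 543 = -1267$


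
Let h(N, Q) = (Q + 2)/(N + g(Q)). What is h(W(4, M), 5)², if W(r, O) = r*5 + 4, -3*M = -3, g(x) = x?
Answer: 49/841 ≈ 0.058264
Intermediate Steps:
M = 1 (M = -⅓*(-3) = 1)
W(r, O) = 4 + 5*r (W(r, O) = 5*r + 4 = 4 + 5*r)
h(N, Q) = (2 + Q)/(N + Q) (h(N, Q) = (Q + 2)/(N + Q) = (2 + Q)/(N + Q))
h(W(4, M), 5)² = ((2 + 5)/((4 + 5*4) + 5))² = (7/((4 + 20) + 5))² = (7/(24 + 5))² = (7/29)² = 49/841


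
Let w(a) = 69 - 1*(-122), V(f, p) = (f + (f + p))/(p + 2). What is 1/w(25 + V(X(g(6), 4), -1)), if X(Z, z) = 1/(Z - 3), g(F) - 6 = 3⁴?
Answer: 1/191 ≈ 0.0052356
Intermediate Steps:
g(F) = 87 (g(F) = 6 + 3⁴ = 6 + 81 = 87)
X(Z, z) = 1/(-3 + Z)
V(f, p) = (p + 2*f)/(2 + p)
w(a) = 191 (w(a) = 69 + 122 = 191)
1/w(25 + V(X(g(6), 4), -1)) = 1/191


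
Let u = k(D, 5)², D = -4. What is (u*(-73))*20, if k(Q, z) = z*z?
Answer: -912500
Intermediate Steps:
k(Q, z) = z²
u = 625 (u = (5²)² = 25² = 625)
(u*(-73))*20 = (625*(-73))*20 = -45625*20 = -912500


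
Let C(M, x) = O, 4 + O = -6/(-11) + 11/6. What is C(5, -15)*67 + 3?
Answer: -6971/66 ≈ -105.62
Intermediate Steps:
O = -107/66 (O = -4 + (-6/(-11) + 11/6) = -4 + (-6*(-1/11) + 11*(1/6)) = -4 + (6/11 + 11/6) = -4 + 157/66 = -107/66 ≈ -1.6212)
C(M, x) = -107/66
C(5, -15)*67 + 3 = -107/66*67 + 3 = -7169/66 + 3 = -6971/66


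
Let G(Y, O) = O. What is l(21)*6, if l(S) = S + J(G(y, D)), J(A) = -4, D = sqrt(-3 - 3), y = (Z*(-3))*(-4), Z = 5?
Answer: 102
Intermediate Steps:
y = 60 (y = (5*(-3))*(-4) = -15*(-4) = 60)
D = I*sqrt(6) (D = sqrt(-6) = I*sqrt(6) ≈ 2.4495*I)
l(S) = -4 + S (l(S) = S - 4 = -4 + S)
l(21)*6 = (-4 + 21)*6 = 17*6 = 102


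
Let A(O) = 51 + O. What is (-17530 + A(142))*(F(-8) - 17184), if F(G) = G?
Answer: 298057704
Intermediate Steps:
(-17530 + A(142))*(F(-8) - 17184) = (-17530 + (51 + 142))*(-8 - 17184) = (-17530 + 193)*(-17192) = -17337*(-17192) = 298057704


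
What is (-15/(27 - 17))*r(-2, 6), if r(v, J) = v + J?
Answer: -6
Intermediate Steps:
r(v, J) = J + v
(-15/(27 - 17))*r(-2, 6) = (-15/(27 - 17))*(6 - 2) = -15/10*4 = -15*⅒*4 = -3/2*4 = -6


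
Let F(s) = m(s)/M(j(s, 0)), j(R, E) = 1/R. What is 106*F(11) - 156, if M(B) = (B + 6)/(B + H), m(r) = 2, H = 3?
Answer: -3244/67 ≈ -48.418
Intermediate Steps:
M(B) = (6 + B)/(3 + B) (M(B) = (B + 6)/(B + 3) = (6 + B)/(3 + B))
F(s) = 2*(3 + 1/s)/(6 + 1/s) (F(s) = 2/(((6 + 1/s)/(3 + 1/s))) = 2*((3 + 1/s)/(6 + 1/s)) = 2*(3 + 1/s)/(6 + 1/s))
106*F(11) - 156 = 106*(2*(1 + 3*11)/(1 + 6*11)) - 156 = 106*(2*(1 + 33)/(1 + 66)) - 156 = 106*(2*34/67) - 156 = 106*(2*(1/67)*34) - 156 = 106*(68/67) - 156 = 7208/67 - 156 = -3244/67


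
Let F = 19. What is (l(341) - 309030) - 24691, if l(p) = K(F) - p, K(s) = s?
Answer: -334043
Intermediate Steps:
l(p) = 19 - p
(l(341) - 309030) - 24691 = ((19 - 1*341) - 309030) - 24691 = ((19 - 341) - 309030) - 24691 = (-322 - 309030) - 24691 = -309352 - 24691 = -334043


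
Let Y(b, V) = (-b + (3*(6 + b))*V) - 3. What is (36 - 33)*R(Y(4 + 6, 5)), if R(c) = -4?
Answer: -12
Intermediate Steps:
Y(b, V) = -3 - b + V*(18 + 3*b) (Y(b, V) = (-b + (18 + 3*b)*V) - 3 = (-b + V*(18 + 3*b)) - 3 = -3 - b + V*(18 + 3*b))
(36 - 33)*R(Y(4 + 6, 5)) = (36 - 33)*(-4) = 3*(-4) = -12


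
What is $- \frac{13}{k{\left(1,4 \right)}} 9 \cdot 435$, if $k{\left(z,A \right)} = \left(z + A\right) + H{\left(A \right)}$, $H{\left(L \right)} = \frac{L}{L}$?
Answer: $- \frac{16965}{2} \approx -8482.5$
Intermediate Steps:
$H{\left(L \right)} = 1$
$k{\left(z,A \right)} = 1 + A + z$ ($k{\left(z,A \right)} = \left(z + A\right) + 1 = \left(A + z\right) + 1 = 1 + A + z$)
$- \frac{13}{k{\left(1,4 \right)}} 9 \cdot 435 = - \frac{13}{1 + 4 + 1} \cdot 9 \cdot 435 = - \frac{13}{6} \cdot 9 \cdot 435 = \left(-13\right) \frac{1}{6} \cdot 9 \cdot 435 = \left(- \frac{13}{6}\right) 9 \cdot 435 = \left(- \frac{39}{2}\right) 435 = - \frac{16965}{2}$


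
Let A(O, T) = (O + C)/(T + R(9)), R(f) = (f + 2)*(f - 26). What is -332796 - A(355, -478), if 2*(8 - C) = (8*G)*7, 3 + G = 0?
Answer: -221308893/665 ≈ -3.3280e+5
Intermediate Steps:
G = -3 (G = -3 + 0 = -3)
C = 92 (C = 8 - 8*(-3)*7/2 = 8 - (-12)*7 = 8 - ½*(-168) = 8 + 84 = 92)
R(f) = (-26 + f)*(2 + f) (R(f) = (2 + f)*(-26 + f) = (-26 + f)*(2 + f))
A(O, T) = (92 + O)/(-187 + T) (A(O, T) = (O + 92)/(T + (-52 + 9² - 24*9)) = (92 + O)/(T + (-52 + 81 - 216)) = (92 + O)/(T - 187) = (92 + O)/(-187 + T))
-332796 - A(355, -478) = -332796 - (92 + 355)/(-187 - 478) = -332796 - 447/(-665) = -332796 - (-1)*447/665 = -332796 - 1*(-447/665) = -332796 + 447/665 = -221308893/665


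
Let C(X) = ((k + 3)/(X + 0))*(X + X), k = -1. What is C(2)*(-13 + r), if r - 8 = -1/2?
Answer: -22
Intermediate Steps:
C(X) = 4 (C(X) = ((-1 + 3)/(X + 0))*(X + X) = (2/X)*(2*X) = 4)
r = 15/2 (r = 8 - 1/2 = 8 - 1*½ = 8 - ½ = 15/2 ≈ 7.5000)
C(2)*(-13 + r) = 4*(-13 + 15/2) = 4*(-11/2) = -22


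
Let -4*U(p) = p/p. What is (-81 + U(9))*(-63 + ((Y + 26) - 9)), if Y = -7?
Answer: 17225/4 ≈ 4306.3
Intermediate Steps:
U(p) = -¼ (U(p) = -p/(4*p) = -¼*1 = -¼)
(-81 + U(9))*(-63 + ((Y + 26) - 9)) = (-81 - ¼)*(-63 + ((-7 + 26) - 9)) = -325*(-63 + (19 - 9))/4 = -325*(-63 + 10)/4 = -325/4*(-53) = 17225/4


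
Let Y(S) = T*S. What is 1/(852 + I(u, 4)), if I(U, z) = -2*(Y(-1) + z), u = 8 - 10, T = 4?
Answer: 1/852 ≈ 0.0011737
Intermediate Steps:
u = -2
Y(S) = 4*S
I(U, z) = 8 - 2*z (I(U, z) = -2*(4*(-1) + z) = -2*(-4 + z) = 8 - 2*z)
1/(852 + I(u, 4)) = 1/(852 + (8 - 2*4)) = 1/(852 + (8 - 8)) = 1/(852 + 0) = 1/852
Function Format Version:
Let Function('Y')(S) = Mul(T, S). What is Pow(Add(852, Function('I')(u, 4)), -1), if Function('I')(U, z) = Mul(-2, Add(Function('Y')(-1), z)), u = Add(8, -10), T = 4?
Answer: Rational(1, 852) ≈ 0.0011737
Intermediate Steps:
u = -2
Function('Y')(S) = Mul(4, S)
Function('I')(U, z) = Add(8, Mul(-2, z)) (Function('I')(U, z) = Mul(-2, Add(Mul(4, -1), z)) = Mul(-2, Add(-4, z)) = Add(8, Mul(-2, z)))
Pow(Add(852, Function('I')(u, 4)), -1) = Pow(Add(852, Add(8, Mul(-2, 4))), -1) = Pow(Add(852, Add(8, -8)), -1) = Pow(Add(852, 0), -1) = Pow(852, -1) = Rational(1, 852)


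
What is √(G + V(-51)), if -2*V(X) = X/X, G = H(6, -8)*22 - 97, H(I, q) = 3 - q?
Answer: 17*√2/2 ≈ 12.021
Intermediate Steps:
G = 145 (G = (3 - 1*(-8))*22 - 97 = (3 + 8)*22 - 97 = 11*22 - 97 = 242 - 97 = 145)
V(X) = -½ (V(X) = -X/(2*X) = -½*1 = -½)
√(G + V(-51)) = √(145 - ½) = √(289/2) = 17*√2/2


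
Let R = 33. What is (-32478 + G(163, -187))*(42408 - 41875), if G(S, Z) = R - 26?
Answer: -17307043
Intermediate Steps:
G(S, Z) = 7 (G(S, Z) = 33 - 26 = 7)
(-32478 + G(163, -187))*(42408 - 41875) = (-32478 + 7)*(42408 - 41875) = -32471*533 = -17307043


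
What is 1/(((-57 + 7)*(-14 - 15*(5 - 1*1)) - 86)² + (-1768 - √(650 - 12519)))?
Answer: 1004556/13118725843681 + I*√11869/170543435967853 ≈ 7.6574e-8 + 6.3881e-13*I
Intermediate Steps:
1/(((-57 + 7)*(-14 - 15*(5 - 1*1)) - 86)² + (-1768 - √(650 - 12519))) = 1/((-50*(-14 - 15*(5 - 1)) - 86)² + (-1768 - √(-11869))) = 1/((-50*(-14 - 15*4) - 86)² + (-1768 - I*√11869)) = 1/((-50*(-14 - 60) - 86)² + (-1768 - I*√11869)) = 1/((-50*(-74) - 86)² + (-1768 - I*√11869)) = 1/((3700 - 86)² + (-1768 - I*√11869)) = 1/(3614² + (-1768 - I*√11869)) = 1/(13060996 + (-1768 - I*√11869)) = 1/(13059228 - I*√11869)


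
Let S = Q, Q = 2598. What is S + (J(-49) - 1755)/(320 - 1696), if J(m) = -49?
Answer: 894163/344 ≈ 2599.3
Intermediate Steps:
S = 2598
S + (J(-49) - 1755)/(320 - 1696) = 2598 + (-49 - 1755)/(320 - 1696) = 2598 - 1804/(-1376) = 2598 - 1804*(-1/1376) = 2598 + 451/344 = 894163/344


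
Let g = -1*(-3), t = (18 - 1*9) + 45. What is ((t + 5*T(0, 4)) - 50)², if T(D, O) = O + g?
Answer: 1521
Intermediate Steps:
t = 54 (t = (18 - 9) + 45 = 9 + 45 = 54)
g = 3
T(D, O) = 3 + O (T(D, O) = O + 3 = 3 + O)
((t + 5*T(0, 4)) - 50)² = ((54 + 5*(3 + 4)) - 50)² = ((54 + 5*7) - 50)² = ((54 + 35) - 50)² = (89 - 50)² = 39² = 1521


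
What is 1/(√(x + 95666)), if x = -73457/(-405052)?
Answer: 2*√3923918778626407/38749778089 ≈ 0.0032331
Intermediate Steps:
x = 73457/405052 (x = -73457*(-1/405052) = 73457/405052 ≈ 0.18135)
1/(√(x + 95666)) = 1/(√(73457/405052 + 95666)) = 1/(√(38749778089/405052)) = 1/(√3923918778626407/202526) = 2*√3923918778626407/38749778089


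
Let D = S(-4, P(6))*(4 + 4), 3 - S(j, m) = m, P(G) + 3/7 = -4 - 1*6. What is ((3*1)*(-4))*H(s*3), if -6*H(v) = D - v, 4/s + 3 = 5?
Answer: 1420/7 ≈ 202.86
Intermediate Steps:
P(G) = -73/7 (P(G) = -3/7 + (-4 - 1*6) = -3/7 + (-4 - 6) = -3/7 - 10 = -73/7)
S(j, m) = 3 - m
s = 2 (s = 4/(-3 + 5) = 4/2 = 4*(½) = 2)
D = 752/7 (D = (3 - 1*(-73/7))*(4 + 4) = (3 + 73/7)*8 = (94/7)*8 = 752/7 ≈ 107.43)
H(v) = -376/21 + v/6 (H(v) = -(752/7 - v)/6 = -376/21 + v/6)
((3*1)*(-4))*H(s*3) = ((3*1)*(-4))*(-376/21 + (2*3)/6) = (3*(-4))*(-376/21 + (⅙)*6) = -12*(-376/21 + 1) = -12*(-355/21) = 1420/7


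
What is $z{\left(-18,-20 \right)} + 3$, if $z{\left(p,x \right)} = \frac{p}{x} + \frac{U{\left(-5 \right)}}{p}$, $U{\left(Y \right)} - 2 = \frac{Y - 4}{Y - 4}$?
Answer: $\frac{56}{15} \approx 3.7333$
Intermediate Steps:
$U{\left(Y \right)} = 3$ ($U{\left(Y \right)} = 2 + \frac{Y - 4}{Y - 4} = 2 + \frac{-4 + Y}{-4 + Y} = 2 + 1 = 3$)
$z{\left(p,x \right)} = \frac{3}{p} + \frac{p}{x}$ ($z{\left(p,x \right)} = \frac{p}{x} + \frac{3}{p} = \frac{3}{p} + \frac{p}{x}$)
$z{\left(-18,-20 \right)} + 3 = \left(\frac{3}{-18} - \frac{18}{-20}\right) + 3 = \left(3 \left(- \frac{1}{18}\right) - - \frac{9}{10}\right) + 3 = \left(- \frac{1}{6} + \frac{9}{10}\right) + 3 = \frac{11}{15} + 3 = \frac{56}{15}$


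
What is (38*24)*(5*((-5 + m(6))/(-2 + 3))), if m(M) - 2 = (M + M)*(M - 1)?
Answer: 259920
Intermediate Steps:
m(M) = 2 + 2*M*(-1 + M) (m(M) = 2 + (M + M)*(M - 1) = 2 + (2*M)*(-1 + M) = 2 + 2*M*(-1 + M))
(38*24)*(5*((-5 + m(6))/(-2 + 3))) = (38*24)*(5*((-5 + (2 - 2*6 + 2*6²))/(-2 + 3))) = 912*(5*((-5 + (2 - 12 + 2*36))/1)) = 912*(5*((-5 + (2 - 12 + 72))*1)) = 912*(5*((-5 + 62)*1)) = 912*(5*(57*1)) = 912*(5*57) = 912*285 = 259920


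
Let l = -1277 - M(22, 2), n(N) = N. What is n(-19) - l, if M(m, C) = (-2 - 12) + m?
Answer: 1266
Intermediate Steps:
M(m, C) = -14 + m
l = -1285 (l = -1277 - (-14 + 22) = -1277 - 1*8 = -1277 - 8 = -1285)
n(-19) - l = -19 - 1*(-1285) = -19 + 1285 = 1266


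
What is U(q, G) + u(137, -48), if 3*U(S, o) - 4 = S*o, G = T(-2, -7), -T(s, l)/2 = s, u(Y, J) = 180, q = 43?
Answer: 716/3 ≈ 238.67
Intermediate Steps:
T(s, l) = -2*s
G = 4 (G = -2*(-2) = 4)
U(S, o) = 4/3 + S*o/3 (U(S, o) = 4/3 + (S*o)/3 = 4/3 + S*o/3)
U(q, G) + u(137, -48) = (4/3 + (⅓)*43*4) + 180 = (4/3 + 172/3) + 180 = 176/3 + 180 = 716/3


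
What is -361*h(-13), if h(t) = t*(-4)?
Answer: -18772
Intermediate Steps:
h(t) = -4*t
-361*h(-13) = -(-1444)*(-13) = -361*52 = -18772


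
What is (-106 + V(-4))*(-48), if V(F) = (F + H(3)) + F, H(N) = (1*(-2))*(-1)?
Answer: 5376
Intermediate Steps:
H(N) = 2 (H(N) = -2*(-1) = 2)
V(F) = 2 + 2*F (V(F) = (F + 2) + F = (2 + F) + F = 2 + 2*F)
(-106 + V(-4))*(-48) = (-106 + (2 + 2*(-4)))*(-48) = (-106 + (2 - 8))*(-48) = (-106 - 6)*(-48) = -112*(-48) = 5376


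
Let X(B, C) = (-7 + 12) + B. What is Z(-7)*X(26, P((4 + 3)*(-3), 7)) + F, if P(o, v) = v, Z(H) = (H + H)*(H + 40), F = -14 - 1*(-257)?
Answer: -14079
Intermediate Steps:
F = 243 (F = -14 + 257 = 243)
Z(H) = 2*H*(40 + H) (Z(H) = (2*H)*(40 + H) = 2*H*(40 + H))
X(B, C) = 5 + B
Z(-7)*X(26, P((4 + 3)*(-3), 7)) + F = (2*(-7)*(40 - 7))*(5 + 26) + 243 = (2*(-7)*33)*31 + 243 = -462*31 + 243 = -14322 + 243 = -14079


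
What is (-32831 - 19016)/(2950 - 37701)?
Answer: 51847/34751 ≈ 1.4920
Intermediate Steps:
(-32831 - 19016)/(2950 - 37701) = -51847/(-34751) = -51847*(-1/34751) = 51847/34751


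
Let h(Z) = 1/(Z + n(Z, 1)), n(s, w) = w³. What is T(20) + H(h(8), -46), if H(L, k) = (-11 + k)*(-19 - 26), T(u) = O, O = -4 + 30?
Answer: 2591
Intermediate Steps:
h(Z) = 1/(1 + Z) (h(Z) = 1/(Z + 1³) = 1/(Z + 1) = 1/(1 + Z))
O = 26
T(u) = 26
H(L, k) = 495 - 45*k (H(L, k) = (-11 + k)*(-45) = 495 - 45*k)
T(20) + H(h(8), -46) = 26 + (495 - 45*(-46)) = 26 + (495 + 2070) = 26 + 2565 = 2591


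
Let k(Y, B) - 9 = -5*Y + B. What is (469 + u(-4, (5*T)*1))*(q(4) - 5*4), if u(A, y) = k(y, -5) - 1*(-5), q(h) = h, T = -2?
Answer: -8448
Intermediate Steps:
k(Y, B) = 9 + B - 5*Y (k(Y, B) = 9 + (-5*Y + B) = 9 + (B - 5*Y) = 9 + B - 5*Y)
u(A, y) = 9 - 5*y (u(A, y) = (9 - 5 - 5*y) - 1*(-5) = (4 - 5*y) + 5 = 9 - 5*y)
(469 + u(-4, (5*T)*1))*(q(4) - 5*4) = (469 + (9 - 5*5*(-2)))*(4 - 5*4) = (469 + (9 - (-50)))*(4 - 20) = (469 + (9 - 5*(-10)))*(-16) = (469 + (9 + 50))*(-16) = (469 + 59)*(-16) = 528*(-16) = -8448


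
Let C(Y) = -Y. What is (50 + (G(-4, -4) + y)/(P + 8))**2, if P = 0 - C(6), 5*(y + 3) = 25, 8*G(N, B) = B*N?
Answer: 123904/49 ≈ 2528.7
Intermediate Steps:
G(N, B) = B*N/8 (G(N, B) = (B*N)/8 = B*N/8)
y = 2 (y = -3 + (1/5)*25 = -3 + 5 = 2)
P = 6 (P = 0 - (-1)*6 = 0 - 1*(-6) = 0 + 6 = 6)
(50 + (G(-4, -4) + y)/(P + 8))**2 = (50 + ((1/8)*(-4)*(-4) + 2)/(6 + 8))**2 = (50 + (2 + 2)/14)**2 = (50 + 4*(1/14))**2 = (50 + 2/7)**2 = (352/7)**2 = 123904/49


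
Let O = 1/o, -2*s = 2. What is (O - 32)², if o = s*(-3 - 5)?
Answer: 65025/64 ≈ 1016.0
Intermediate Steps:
s = -1 (s = -½*2 = -1)
o = 8 (o = -(-3 - 5) = -1*(-8) = 8)
O = ⅛ (O = 1/8 = ⅛ ≈ 0.12500)
(O - 32)² = (⅛ - 32)² = (-255/8)² = 65025/64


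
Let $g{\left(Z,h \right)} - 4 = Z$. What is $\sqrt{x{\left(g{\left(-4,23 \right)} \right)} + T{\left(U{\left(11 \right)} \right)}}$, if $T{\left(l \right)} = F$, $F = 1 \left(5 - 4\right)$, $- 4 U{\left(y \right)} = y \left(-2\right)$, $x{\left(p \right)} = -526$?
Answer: $5 i \sqrt{21} \approx 22.913 i$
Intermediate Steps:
$g{\left(Z,h \right)} = 4 + Z$
$U{\left(y \right)} = \frac{y}{2}$ ($U{\left(y \right)} = - \frac{y \left(-2\right)}{4} = - \frac{\left(-2\right) y}{4} = \frac{y}{2}$)
$F = 1$ ($F = 1 \cdot 1 = 1$)
$T{\left(l \right)} = 1$
$\sqrt{x{\left(g{\left(-4,23 \right)} \right)} + T{\left(U{\left(11 \right)} \right)}} = \sqrt{-526 + 1} = \sqrt{-525} = 5 i \sqrt{21}$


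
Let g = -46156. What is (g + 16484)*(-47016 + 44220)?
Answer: 82962912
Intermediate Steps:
(g + 16484)*(-47016 + 44220) = (-46156 + 16484)*(-47016 + 44220) = -29672*(-2796) = 82962912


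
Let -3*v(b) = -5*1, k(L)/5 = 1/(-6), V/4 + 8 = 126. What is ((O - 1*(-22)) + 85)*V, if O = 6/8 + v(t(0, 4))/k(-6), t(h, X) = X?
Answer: 49914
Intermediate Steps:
V = 472 (V = -32 + 4*126 = -32 + 504 = 472)
k(L) = -5/6 (k(L) = 5/(-6) = 5*(-1/6) = -5/6)
v(b) = 5/3 (v(b) = -(-5)/3 = -1/3*(-5) = 5/3)
O = -5/4 (O = 6/8 + 5/(3*(-5/6)) = 6*(1/8) + (5/3)*(-6/5) = 3/4 - 2 = -5/4 ≈ -1.2500)
((O - 1*(-22)) + 85)*V = ((-5/4 - 1*(-22)) + 85)*472 = ((-5/4 + 22) + 85)*472 = (83/4 + 85)*472 = (423/4)*472 = 49914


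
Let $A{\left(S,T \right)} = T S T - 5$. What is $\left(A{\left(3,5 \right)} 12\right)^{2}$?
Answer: $705600$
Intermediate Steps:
$A{\left(S,T \right)} = -5 + S T^{2}$ ($A{\left(S,T \right)} = S T T - 5 = S T^{2} - 5 = -5 + S T^{2}$)
$\left(A{\left(3,5 \right)} 12\right)^{2} = \left(\left(-5 + 3 \cdot 5^{2}\right) 12\right)^{2} = \left(\left(-5 + 3 \cdot 25\right) 12\right)^{2} = \left(\left(-5 + 75\right) 12\right)^{2} = \left(70 \cdot 12\right)^{2} = 840^{2} = 705600$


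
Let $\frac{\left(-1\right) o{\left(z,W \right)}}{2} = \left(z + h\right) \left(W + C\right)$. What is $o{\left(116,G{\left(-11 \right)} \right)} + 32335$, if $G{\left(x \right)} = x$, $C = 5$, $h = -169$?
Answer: $31699$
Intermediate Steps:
$o{\left(z,W \right)} = - 2 \left(-169 + z\right) \left(5 + W\right)$ ($o{\left(z,W \right)} = - 2 \left(z - 169\right) \left(W + 5\right) = - 2 \left(-169 + z\right) \left(5 + W\right)$)
$o{\left(116,G{\left(-11 \right)} \right)} + 32335 = \left(1690 - 1160 + 338 \left(-11\right) - \left(-22\right) 116\right) + 32335 = \left(1690 - 1160 - 3718 + 2552\right) + 32335 = -636 + 32335 = 31699$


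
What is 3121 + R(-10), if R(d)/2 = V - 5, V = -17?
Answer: 3077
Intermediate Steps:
R(d) = -44 (R(d) = 2*(-17 - 5) = 2*(-22) = -44)
3121 + R(-10) = 3121 - 44 = 3077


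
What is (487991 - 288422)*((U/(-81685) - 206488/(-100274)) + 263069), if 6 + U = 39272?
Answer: 215013643405250338707/4095440845 ≈ 5.2501e+10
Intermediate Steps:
U = 39266 (U = -6 + 39272 = 39266)
(487991 - 288422)*((U/(-81685) - 206488/(-100274)) + 263069) = (487991 - 288422)*((39266/(-81685) - 206488/(-100274)) + 263069) = 199569*((39266*(-1/81685) - 206488*(-1/100274)) + 263069) = 199569*((-39266/81685 + 103244/50137) + 263069) = 199569*(6464806698/4095440845 + 263069) = 199569*(1077389992460003/4095440845) = 215013643405250338707/4095440845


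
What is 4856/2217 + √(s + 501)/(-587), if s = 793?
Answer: 4856/2217 - √1294/587 ≈ 2.1291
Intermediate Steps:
4856/2217 + √(s + 501)/(-587) = 4856/2217 + √(793 + 501)/(-587) = 4856*(1/2217) + √1294*(-1/587) = 4856/2217 - √1294/587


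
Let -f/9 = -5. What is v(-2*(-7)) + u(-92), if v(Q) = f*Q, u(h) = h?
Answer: 538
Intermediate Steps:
f = 45 (f = -9*(-5) = 45)
v(Q) = 45*Q
v(-2*(-7)) + u(-92) = 45*(-2*(-7)) - 92 = 45*14 - 92 = 630 - 92 = 538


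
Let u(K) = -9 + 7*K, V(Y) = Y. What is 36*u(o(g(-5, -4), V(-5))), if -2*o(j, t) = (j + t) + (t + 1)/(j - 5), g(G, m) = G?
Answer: 4428/5 ≈ 885.60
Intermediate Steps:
o(j, t) = -j/2 - t/2 - (1 + t)/(2*(-5 + j)) (o(j, t) = -((j + t) + (t + 1)/(j - 5))/2 = -((j + t) + (1 + t)/(-5 + j))/2 = -(j + t + (1 + t)/(-5 + j))/2 = -j/2 - t/2 - (1 + t)/(2*(-5 + j)))
36*u(o(g(-5, -4), V(-5))) = 36*(-9 + 7*((-1 - 1*(-5)² + 4*(-5) + 5*(-5) - 1*(-5)*(-5))/(2*(-5 - 5)))) = 36*(-9 + 7*((½)*(-1 - 1*25 - 20 - 25 - 25)/(-10))) = 36*(-9 + 7*((½)*(-⅒)*(-1 - 25 - 20 - 25 - 25))) = 36*(-9 + 7*((½)*(-⅒)*(-96))) = 36*(-9 + 7*(24/5)) = 36*(-9 + 168/5) = 36*(123/5) = 4428/5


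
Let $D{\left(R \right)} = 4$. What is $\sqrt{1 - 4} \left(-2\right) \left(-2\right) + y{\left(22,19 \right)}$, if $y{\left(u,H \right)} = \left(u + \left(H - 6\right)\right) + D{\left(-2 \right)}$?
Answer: $39 + 4 i \sqrt{3} \approx 39.0 + 6.9282 i$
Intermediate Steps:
$y{\left(u,H \right)} = -2 + H + u$ ($y{\left(u,H \right)} = \left(u + \left(H - 6\right)\right) + 4 = \left(u + \left(-6 + H\right)\right) + 4 = \left(-6 + H + u\right) + 4 = -2 + H + u$)
$\sqrt{1 - 4} \left(-2\right) \left(-2\right) + y{\left(22,19 \right)} = \sqrt{1 - 4} \left(-2\right) \left(-2\right) + \left(-2 + 19 + 22\right) = \sqrt{-3} \left(-2\right) \left(-2\right) + 39 = i \sqrt{3} \left(-2\right) \left(-2\right) + 39 = - 2 i \sqrt{3} \left(-2\right) + 39 = 4 i \sqrt{3} + 39 = 39 + 4 i \sqrt{3}$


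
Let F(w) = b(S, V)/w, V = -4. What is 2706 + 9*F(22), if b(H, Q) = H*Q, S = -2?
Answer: 29802/11 ≈ 2709.3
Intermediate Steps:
F(w) = 8/w (F(w) = (-2*(-4))/w = 8/w)
2706 + 9*F(22) = 2706 + 9*(8/22) = 2706 + 9*(8*(1/22)) = 2706 + 9*(4/11) = 2706 + 36/11 = 29802/11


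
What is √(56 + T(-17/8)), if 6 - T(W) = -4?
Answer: √66 ≈ 8.1240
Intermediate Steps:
T(W) = 10 (T(W) = 6 - 1*(-4) = 6 + 4 = 10)
√(56 + T(-17/8)) = √(56 + 10) = √66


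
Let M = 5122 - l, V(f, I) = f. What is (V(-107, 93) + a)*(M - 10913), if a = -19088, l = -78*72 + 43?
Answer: 4184510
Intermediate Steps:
l = -5573 (l = -5616 + 43 = -5573)
M = 10695 (M = 5122 - 1*(-5573) = 5122 + 5573 = 10695)
(V(-107, 93) + a)*(M - 10913) = (-107 - 19088)*(10695 - 10913) = -19195*(-218) = 4184510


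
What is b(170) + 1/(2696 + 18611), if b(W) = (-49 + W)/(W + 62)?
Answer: 2578379/4943224 ≈ 0.52160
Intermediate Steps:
b(W) = (-49 + W)/(62 + W)
b(170) + 1/(2696 + 18611) = (-49 + 170)/(62 + 170) + 1/(2696 + 18611) = 121/232 + 1/21307 = 2578379/4943224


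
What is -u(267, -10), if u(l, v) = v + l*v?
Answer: 2680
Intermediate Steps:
-u(267, -10) = -(-10)*(1 + 267) = -(-10)*268 = -1*(-2680) = 2680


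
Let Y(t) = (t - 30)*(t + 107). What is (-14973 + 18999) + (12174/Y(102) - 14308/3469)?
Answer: 34998368689/8700252 ≈ 4022.7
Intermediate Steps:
Y(t) = (-30 + t)*(107 + t)
(-14973 + 18999) + (12174/Y(102) - 14308/3469) = (-14973 + 18999) + (12174/(-3210 + 102**2 + 77*102) - 14308/3469) = 4026 + (12174/(-3210 + 10404 + 7854) - 14308*1/3469) = 4026 + (12174/15048 - 14308/3469) = 4026 + (12174*(1/15048) - 14308/3469) = 4026 + (2029/2508 - 14308/3469) = 4026 - 28845863/8700252 = 34998368689/8700252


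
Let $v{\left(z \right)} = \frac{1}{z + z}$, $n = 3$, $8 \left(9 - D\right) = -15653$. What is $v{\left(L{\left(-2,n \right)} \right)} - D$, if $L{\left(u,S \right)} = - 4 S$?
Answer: $- \frac{5897}{3} \approx -1965.7$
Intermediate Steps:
$D = \frac{15725}{8}$ ($D = 9 - - \frac{15653}{8} = 9 + \frac{15653}{8} = \frac{15725}{8} \approx 1965.6$)
$v{\left(z \right)} = \frac{1}{2 z}$
$v{\left(L{\left(-2,n \right)} \right)} - D = \frac{1}{2 \left(\left(-4\right) 3\right)} - \frac{15725}{8} = \frac{1}{2 \left(-12\right)} - \frac{15725}{8} = \frac{1}{2} \left(- \frac{1}{12}\right) - \frac{15725}{8} = - \frac{1}{24} - \frac{15725}{8} = - \frac{5897}{3}$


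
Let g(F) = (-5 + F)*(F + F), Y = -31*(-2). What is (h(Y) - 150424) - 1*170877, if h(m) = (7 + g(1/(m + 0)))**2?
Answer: -1186740092259/3694084 ≈ -3.2125e+5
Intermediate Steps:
Y = 62
g(F) = 2*F*(-5 + F) (g(F) = (-5 + F)*(2*F) = 2*F*(-5 + F))
h(m) = (7 + 2*(-5 + 1/m)/m)**2 (h(m) = (7 + 2*(-5 + 1/(m + 0))/(m + 0))**2 = (7 + 2*(-5 + 1/m)/m)**2)
(h(Y) - 150424) - 1*170877 = ((2 - 10*62 + 7*62**2)**2/62**4 - 150424) - 1*170877 = ((2 - 620 + 7*3844)**2/14776336 - 150424) - 170877 = ((2 - 620 + 26908)**2/14776336 - 150424) - 170877 = ((1/14776336)*26290**2 - 150424) - 170877 = ((1/14776336)*691164100 - 150424) - 170877 = (172791025/3694084 - 150424) - 170877 = -555506100591/3694084 - 170877 = -1186740092259/3694084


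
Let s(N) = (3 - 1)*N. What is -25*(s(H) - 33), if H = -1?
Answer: 875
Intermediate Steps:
s(N) = 2*N
-25*(s(H) - 33) = -25*(2*(-1) - 33) = -25*(-2 - 33) = -25*(-35) = 875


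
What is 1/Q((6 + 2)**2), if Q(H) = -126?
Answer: -1/126 ≈ -0.0079365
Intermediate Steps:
1/Q((6 + 2)**2) = 1/(-126) = -1/126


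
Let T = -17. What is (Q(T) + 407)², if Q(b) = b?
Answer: 152100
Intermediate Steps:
(Q(T) + 407)² = (-17 + 407)² = 390² = 152100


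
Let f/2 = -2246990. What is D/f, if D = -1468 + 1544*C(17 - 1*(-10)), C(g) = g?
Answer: -2011/224699 ≈ -0.0089498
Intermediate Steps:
f = -4493980 (f = 2*(-2246990) = -4493980)
D = 40220 (D = -1468 + 1544*(17 - 1*(-10)) = -1468 + 1544*(17 + 10) = -1468 + 1544*27 = -1468 + 41688 = 40220)
D/f = 40220/(-4493980) = 40220*(-1/4493980) = -2011/224699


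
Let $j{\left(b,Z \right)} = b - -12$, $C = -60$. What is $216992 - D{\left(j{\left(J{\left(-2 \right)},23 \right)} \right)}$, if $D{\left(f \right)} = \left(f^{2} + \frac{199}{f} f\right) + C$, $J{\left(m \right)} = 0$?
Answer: $216709$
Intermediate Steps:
$j{\left(b,Z \right)} = 12 + b$ ($j{\left(b,Z \right)} = b + 12 = 12 + b$)
$D{\left(f \right)} = 139 + f^{2}$ ($D{\left(f \right)} = \left(f^{2} + \frac{199}{f} f\right) - 60 = \left(f^{2} + 199\right) - 60 = \left(199 + f^{2}\right) - 60 = 139 + f^{2}$)
$216992 - D{\left(j{\left(J{\left(-2 \right)},23 \right)} \right)} = 216992 - \left(139 + \left(12 + 0\right)^{2}\right) = 216992 - \left(139 + 12^{2}\right) = 216992 - \left(139 + 144\right) = 216992 - 283 = 216709$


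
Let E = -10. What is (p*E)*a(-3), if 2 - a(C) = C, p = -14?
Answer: 700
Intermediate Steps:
a(C) = 2 - C
(p*E)*a(-3) = (-14*(-10))*(2 - 1*(-3)) = 140*(2 + 3) = 140*5 = 700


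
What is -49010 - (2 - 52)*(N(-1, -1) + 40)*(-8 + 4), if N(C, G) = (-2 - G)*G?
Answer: -57210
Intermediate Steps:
N(C, G) = G*(-2 - G)
-49010 - (2 - 52)*(N(-1, -1) + 40)*(-8 + 4) = -49010 - (2 - 52)*(-1*(-1)*(2 - 1) + 40)*(-8 + 4) = -49010 - (-50)*(-1*(-1)*1 + 40)*(-4) = -49010 - (-50)*(1 + 40)*(-4) = -49010 - (-50)*41*(-4) = -49010 - (-50)*(-164) = -49010 - 1*8200 = -49010 - 8200 = -57210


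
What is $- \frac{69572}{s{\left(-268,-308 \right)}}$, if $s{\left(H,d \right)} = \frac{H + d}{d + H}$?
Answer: $-69572$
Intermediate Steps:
$s{\left(H,d \right)} = 1$ ($s{\left(H,d \right)} = \frac{H + d}{H + d} = 1$)
$- \frac{69572}{s{\left(-268,-308 \right)}} = - \frac{69572}{1} = \left(-69572\right) 1 = -69572$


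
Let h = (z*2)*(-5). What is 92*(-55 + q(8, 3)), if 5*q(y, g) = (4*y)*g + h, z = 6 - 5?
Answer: -17388/5 ≈ -3477.6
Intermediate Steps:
z = 1
h = -10 (h = (1*2)*(-5) = 2*(-5) = -10)
q(y, g) = -2 + 4*g*y/5 (q(y, g) = ((4*y)*g - 10)/5 = (4*g*y - 10)/5 = (-10 + 4*g*y)/5 = -2 + 4*g*y/5)
92*(-55 + q(8, 3)) = 92*(-55 + (-2 + (4/5)*3*8)) = 92*(-55 + (-2 + 96/5)) = 92*(-55 + 86/5) = 92*(-189/5) = -17388/5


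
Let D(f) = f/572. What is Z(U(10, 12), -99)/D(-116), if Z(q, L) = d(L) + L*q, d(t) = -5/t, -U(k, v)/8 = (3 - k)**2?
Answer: -49945961/261 ≈ -1.9136e+5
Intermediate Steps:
U(k, v) = -8*(3 - k)**2
Z(q, L) = -5/L + L*q
D(f) = f/572 (D(f) = f*(1/572) = f/572)
Z(U(10, 12), -99)/D(-116) = (-5/(-99) - (-792)*(-3 + 10)**2)/(((1/572)*(-116))) = (-5*(-1/99) - (-792)*7**2)/(-29/143) = (5/99 - (-792)*49)*(-143/29) = (5/99 - 99*(-392))*(-143/29) = (5/99 + 38808)*(-143/29) = (3841997/99)*(-143/29) = -49945961/261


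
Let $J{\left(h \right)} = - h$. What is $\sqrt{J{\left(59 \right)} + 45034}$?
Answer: $5 \sqrt{1799} \approx 212.07$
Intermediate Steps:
$\sqrt{J{\left(59 \right)} + 45034} = \sqrt{\left(-1\right) 59 + 45034} = \sqrt{-59 + 45034} = \sqrt{44975} = 5 \sqrt{1799}$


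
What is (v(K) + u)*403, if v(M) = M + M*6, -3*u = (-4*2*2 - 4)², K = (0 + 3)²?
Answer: -85033/3 ≈ -28344.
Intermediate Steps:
K = 9 (K = 3² = 9)
u = -400/3 (u = -(-4*2*2 - 4)²/3 = -(-8*2 - 4)²/3 = -(-16 - 4)²/3 = -⅓*(-20)² = -⅓*400 = -400/3 ≈ -133.33)
v(M) = 7*M (v(M) = M + 6*M = 7*M)
(v(K) + u)*403 = (7*9 - 400/3)*403 = (63 - 400/3)*403 = -211/3*403 = -85033/3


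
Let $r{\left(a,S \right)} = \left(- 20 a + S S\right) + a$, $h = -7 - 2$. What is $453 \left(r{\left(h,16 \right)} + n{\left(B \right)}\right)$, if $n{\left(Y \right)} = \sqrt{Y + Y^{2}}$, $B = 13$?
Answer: $193431 + 453 \sqrt{182} \approx 1.9954 \cdot 10^{5}$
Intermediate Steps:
$h = -9$ ($h = -7 - 2 = -9$)
$r{\left(a,S \right)} = S^{2} - 19 a$ ($r{\left(a,S \right)} = \left(- 20 a + S^{2}\right) + a = \left(S^{2} - 20 a\right) + a = S^{2} - 19 a$)
$453 \left(r{\left(h,16 \right)} + n{\left(B \right)}\right) = 453 \left(\left(16^{2} - -171\right) + \sqrt{13 \left(1 + 13\right)}\right) = 453 \left(\left(256 + 171\right) + \sqrt{13 \cdot 14}\right) = 453 \left(427 + \sqrt{182}\right) = 193431 + 453 \sqrt{182}$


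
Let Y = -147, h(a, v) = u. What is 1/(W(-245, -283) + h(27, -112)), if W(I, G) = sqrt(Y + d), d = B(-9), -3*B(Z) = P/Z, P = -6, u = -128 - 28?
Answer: -1404/220349 - 15*I*sqrt(53)/220349 ≈ -0.0063717 - 0.00049558*I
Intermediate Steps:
u = -156
h(a, v) = -156
B(Z) = 2/Z (B(Z) = -(-2)/Z = 2/Z)
d = -2/9 (d = 2/(-9) = 2*(-1/9) = -2/9 ≈ -0.22222)
W(I, G) = 5*I*sqrt(53)/3 (W(I, G) = sqrt(-147 - 2/9) = sqrt(-1325/9) = 5*I*sqrt(53)/3)
1/(W(-245, -283) + h(27, -112)) = 1/(5*I*sqrt(53)/3 - 156) = 1/(-156 + 5*I*sqrt(53)/3)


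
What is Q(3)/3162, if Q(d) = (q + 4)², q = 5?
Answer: 27/1054 ≈ 0.025617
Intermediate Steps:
Q(d) = 81 (Q(d) = (5 + 4)² = 9² = 81)
Q(3)/3162 = 81/3162 = 81*(1/3162) = 27/1054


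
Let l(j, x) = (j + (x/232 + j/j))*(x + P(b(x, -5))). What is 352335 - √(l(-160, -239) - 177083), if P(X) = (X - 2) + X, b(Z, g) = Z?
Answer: 352335 - I*√834558694/116 ≈ 3.5234e+5 - 249.04*I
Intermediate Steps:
P(X) = -2 + 2*X (P(X) = (-2 + X) + X = -2 + 2*X)
l(j, x) = (-2 + 3*x)*(1 + j + x/232) (l(j, x) = (j + (x/232 + j/j))*(x + (-2 + 2*x)) = (j + (x*(1/232) + 1))*(-2 + 3*x) = (j + (x/232 + 1))*(-2 + 3*x) = (j + (1 + x/232))*(-2 + 3*x) = (1 + j + x/232)*(-2 + 3*x) = (-2 + 3*x)*(1 + j + x/232))
352335 - √(l(-160, -239) - 177083) = 352335 - √((-2 - 2*(-160) + (3/232)*(-239)² + (347/116)*(-239) + 3*(-160)*(-239)) - 177083) = 352335 - √((-2 + 320 + (3/232)*57121 - 82933/116 + 114720) - 177083) = 352335 - √((-2 + 320 + 171363/232 - 82933/116 + 114720) - 177083) = 352335 - √(26694313/232 - 177083) = 352335 - √(-14388943/232) = 352335 - I*√834558694/116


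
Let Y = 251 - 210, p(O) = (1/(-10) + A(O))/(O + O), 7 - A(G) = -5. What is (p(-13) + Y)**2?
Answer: 111112681/67600 ≈ 1643.7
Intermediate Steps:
A(G) = 12 (A(G) = 7 - 1*(-5) = 7 + 5 = 12)
p(O) = 119/(20*O) (p(O) = (1/(-10) + 12)/(O + O) = (-1/10 + 12)/((2*O)) = 119*(1/(2*O))/10 = 119/(20*O))
Y = 41
(p(-13) + Y)**2 = ((119/20)/(-13) + 41)**2 = ((119/20)*(-1/13) + 41)**2 = (-119/260 + 41)**2 = (10541/260)**2 = 111112681/67600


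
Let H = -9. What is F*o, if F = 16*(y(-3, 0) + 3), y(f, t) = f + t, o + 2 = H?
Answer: 0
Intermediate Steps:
o = -11 (o = -2 - 9 = -11)
F = 0 (F = 16*((-3 + 0) + 3) = 16*(-3 + 3) = 16*0 = 0)
F*o = 0*(-11) = 0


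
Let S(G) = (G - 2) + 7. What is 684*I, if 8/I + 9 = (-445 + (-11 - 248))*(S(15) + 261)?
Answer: -5472/197833 ≈ -0.027660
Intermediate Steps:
S(G) = 5 + G (S(G) = (-2 + G) + 7 = 5 + G)
I = -8/197833 (I = 8/(-9 + (-445 + (-11 - 248))*((5 + 15) + 261)) = 8/(-9 + (-445 - 259)*(20 + 261)) = 8/(-9 - 704*281) = 8/(-9 - 197824) = 8/(-197833) = 8*(-1/197833) = -8/197833 ≈ -4.0438e-5)
684*I = 684*(-8/197833) = -5472/197833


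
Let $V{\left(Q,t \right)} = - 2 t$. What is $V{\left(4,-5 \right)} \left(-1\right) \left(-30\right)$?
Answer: $300$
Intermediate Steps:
$V{\left(4,-5 \right)} \left(-1\right) \left(-30\right) = \left(-2\right) \left(-5\right) \left(-1\right) \left(-30\right) = 10 \left(-1\right) \left(-30\right) = \left(-10\right) \left(-30\right) = 300$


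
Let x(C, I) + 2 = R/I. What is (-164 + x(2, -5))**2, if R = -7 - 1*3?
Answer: 26896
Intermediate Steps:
R = -10 (R = -7 - 3 = -10)
x(C, I) = -2 - 10/I
(-164 + x(2, -5))**2 = (-164 + (-2 - 10/(-5)))**2 = (-164 + (-2 - 10*(-1/5)))**2 = (-164 + (-2 + 2))**2 = (-164 + 0)**2 = (-164)**2 = 26896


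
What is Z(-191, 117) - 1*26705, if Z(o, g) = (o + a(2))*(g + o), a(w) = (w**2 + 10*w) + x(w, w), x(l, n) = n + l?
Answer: -14643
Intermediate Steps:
x(l, n) = l + n
a(w) = w**2 + 12*w (a(w) = (w**2 + 10*w) + (w + w) = (w**2 + 10*w) + 2*w = w**2 + 12*w)
Z(o, g) = (28 + o)*(g + o) (Z(o, g) = (o + 2*(12 + 2))*(g + o) = (o + 2*14)*(g + o) = (o + 28)*(g + o) = (28 + o)*(g + o))
Z(-191, 117) - 1*26705 = ((-191)**2 + 28*117 + 28*(-191) + 117*(-191)) - 1*26705 = (36481 + 3276 - 5348 - 22347) - 26705 = 12062 - 26705 = -14643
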